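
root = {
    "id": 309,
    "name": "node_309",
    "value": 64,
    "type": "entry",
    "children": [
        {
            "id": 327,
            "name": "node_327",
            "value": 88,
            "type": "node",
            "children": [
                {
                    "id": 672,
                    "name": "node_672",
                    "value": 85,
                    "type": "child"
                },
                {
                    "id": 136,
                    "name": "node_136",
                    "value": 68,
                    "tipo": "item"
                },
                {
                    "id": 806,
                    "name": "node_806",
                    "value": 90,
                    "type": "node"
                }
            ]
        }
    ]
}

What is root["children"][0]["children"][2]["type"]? "node"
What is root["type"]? "entry"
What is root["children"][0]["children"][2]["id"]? 806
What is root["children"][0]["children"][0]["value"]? 85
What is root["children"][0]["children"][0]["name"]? "node_672"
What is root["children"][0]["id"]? 327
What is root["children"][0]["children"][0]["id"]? 672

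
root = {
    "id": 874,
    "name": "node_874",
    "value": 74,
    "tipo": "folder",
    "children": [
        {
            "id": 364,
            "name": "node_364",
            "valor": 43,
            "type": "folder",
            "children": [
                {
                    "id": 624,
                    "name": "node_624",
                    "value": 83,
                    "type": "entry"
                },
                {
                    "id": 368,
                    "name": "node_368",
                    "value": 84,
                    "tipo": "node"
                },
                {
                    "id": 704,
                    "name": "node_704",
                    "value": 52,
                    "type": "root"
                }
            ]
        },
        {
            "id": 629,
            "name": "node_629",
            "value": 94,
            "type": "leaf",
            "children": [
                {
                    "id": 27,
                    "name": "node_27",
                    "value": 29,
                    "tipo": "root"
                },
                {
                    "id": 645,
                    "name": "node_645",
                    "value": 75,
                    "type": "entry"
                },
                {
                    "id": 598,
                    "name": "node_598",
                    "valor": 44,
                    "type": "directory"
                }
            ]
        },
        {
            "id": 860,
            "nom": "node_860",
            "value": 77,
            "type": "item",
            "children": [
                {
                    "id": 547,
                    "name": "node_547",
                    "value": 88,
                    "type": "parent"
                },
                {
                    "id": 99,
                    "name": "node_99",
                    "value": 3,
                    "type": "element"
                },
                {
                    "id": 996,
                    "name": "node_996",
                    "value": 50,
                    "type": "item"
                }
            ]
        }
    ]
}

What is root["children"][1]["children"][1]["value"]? 75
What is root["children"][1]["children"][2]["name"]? "node_598"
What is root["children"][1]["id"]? 629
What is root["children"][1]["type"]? "leaf"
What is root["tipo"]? "folder"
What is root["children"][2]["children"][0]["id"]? 547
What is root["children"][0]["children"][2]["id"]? 704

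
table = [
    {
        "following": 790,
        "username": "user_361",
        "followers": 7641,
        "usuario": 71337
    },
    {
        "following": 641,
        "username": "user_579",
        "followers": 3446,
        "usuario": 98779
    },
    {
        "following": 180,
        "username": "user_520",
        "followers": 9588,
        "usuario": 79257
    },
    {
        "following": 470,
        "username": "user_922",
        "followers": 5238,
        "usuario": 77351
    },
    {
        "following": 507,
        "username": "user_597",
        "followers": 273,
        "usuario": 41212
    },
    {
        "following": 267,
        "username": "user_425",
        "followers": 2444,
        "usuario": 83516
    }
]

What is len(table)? 6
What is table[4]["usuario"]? 41212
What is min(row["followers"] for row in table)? 273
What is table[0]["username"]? "user_361"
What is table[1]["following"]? 641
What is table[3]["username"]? "user_922"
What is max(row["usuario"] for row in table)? 98779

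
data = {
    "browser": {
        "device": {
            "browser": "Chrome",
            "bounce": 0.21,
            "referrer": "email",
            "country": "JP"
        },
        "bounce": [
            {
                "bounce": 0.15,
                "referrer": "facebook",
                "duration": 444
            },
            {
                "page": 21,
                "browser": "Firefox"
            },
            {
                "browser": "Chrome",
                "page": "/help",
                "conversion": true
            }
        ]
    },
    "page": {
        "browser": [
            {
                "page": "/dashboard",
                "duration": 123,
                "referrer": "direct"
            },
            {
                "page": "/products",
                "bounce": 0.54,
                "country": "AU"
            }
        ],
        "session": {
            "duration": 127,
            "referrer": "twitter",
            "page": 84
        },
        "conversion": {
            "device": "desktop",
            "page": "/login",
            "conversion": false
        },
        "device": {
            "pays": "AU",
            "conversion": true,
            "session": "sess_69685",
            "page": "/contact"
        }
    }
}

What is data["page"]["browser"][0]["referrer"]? "direct"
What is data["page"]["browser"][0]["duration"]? 123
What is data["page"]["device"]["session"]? "sess_69685"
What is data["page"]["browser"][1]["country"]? "AU"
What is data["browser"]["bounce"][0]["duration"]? 444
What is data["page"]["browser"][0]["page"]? "/dashboard"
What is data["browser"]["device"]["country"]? "JP"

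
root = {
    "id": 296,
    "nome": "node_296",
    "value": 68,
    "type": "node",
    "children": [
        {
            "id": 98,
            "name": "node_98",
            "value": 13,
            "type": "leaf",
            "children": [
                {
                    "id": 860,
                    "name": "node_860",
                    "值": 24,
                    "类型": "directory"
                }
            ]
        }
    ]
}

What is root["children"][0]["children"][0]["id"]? 860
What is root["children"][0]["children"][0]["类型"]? "directory"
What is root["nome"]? "node_296"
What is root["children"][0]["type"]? "leaf"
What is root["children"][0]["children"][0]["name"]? "node_860"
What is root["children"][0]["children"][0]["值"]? 24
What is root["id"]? 296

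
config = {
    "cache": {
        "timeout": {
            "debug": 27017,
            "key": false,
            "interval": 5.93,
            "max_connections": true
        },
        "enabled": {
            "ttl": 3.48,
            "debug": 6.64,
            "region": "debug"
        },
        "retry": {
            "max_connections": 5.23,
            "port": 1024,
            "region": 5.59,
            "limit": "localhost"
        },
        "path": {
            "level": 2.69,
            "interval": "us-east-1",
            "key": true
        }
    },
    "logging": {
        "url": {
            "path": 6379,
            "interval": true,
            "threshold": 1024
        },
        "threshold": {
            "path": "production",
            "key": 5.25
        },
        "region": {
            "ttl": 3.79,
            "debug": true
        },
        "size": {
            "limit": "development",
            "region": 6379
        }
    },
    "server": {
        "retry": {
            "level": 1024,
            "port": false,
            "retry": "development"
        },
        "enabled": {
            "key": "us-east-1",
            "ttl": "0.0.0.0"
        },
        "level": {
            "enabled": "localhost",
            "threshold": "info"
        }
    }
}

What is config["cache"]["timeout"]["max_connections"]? True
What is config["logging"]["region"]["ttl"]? 3.79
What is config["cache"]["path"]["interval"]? "us-east-1"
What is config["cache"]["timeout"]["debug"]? 27017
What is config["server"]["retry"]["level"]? 1024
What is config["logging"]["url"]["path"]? 6379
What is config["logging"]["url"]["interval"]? True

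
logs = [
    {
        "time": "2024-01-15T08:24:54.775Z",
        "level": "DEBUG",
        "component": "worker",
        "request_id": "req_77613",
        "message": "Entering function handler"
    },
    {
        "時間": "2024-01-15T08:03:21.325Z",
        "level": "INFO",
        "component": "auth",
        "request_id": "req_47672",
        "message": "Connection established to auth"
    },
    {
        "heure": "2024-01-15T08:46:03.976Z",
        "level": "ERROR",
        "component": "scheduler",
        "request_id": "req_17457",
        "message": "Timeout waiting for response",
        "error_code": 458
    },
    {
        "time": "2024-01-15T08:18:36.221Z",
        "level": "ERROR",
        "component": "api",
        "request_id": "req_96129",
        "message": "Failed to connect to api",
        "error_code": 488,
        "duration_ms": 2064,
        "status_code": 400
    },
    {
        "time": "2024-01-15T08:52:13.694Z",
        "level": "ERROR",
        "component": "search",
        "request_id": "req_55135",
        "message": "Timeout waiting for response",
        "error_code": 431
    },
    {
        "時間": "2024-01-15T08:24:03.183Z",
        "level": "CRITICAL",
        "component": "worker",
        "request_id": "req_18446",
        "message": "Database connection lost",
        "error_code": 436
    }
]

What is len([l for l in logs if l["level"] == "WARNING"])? 0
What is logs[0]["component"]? "worker"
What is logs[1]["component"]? "auth"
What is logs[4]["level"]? "ERROR"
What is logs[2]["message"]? "Timeout waiting for response"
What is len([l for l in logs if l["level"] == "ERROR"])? 3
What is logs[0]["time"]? "2024-01-15T08:24:54.775Z"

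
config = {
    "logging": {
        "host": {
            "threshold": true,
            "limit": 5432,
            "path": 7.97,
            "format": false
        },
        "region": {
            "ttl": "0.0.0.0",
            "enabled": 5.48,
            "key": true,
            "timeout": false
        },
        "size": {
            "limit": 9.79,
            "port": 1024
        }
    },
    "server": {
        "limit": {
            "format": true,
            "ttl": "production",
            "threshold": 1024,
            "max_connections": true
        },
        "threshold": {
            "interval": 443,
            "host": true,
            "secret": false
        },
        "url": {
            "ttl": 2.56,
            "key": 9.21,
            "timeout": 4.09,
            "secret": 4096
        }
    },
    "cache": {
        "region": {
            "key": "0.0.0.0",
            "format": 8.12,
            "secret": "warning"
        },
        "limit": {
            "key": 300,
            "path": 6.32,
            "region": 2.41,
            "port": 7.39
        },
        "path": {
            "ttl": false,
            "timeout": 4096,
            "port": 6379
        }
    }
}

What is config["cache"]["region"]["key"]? "0.0.0.0"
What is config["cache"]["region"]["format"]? 8.12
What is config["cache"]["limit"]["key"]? 300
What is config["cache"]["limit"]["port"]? 7.39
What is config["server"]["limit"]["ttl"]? "production"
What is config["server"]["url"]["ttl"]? 2.56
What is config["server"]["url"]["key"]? 9.21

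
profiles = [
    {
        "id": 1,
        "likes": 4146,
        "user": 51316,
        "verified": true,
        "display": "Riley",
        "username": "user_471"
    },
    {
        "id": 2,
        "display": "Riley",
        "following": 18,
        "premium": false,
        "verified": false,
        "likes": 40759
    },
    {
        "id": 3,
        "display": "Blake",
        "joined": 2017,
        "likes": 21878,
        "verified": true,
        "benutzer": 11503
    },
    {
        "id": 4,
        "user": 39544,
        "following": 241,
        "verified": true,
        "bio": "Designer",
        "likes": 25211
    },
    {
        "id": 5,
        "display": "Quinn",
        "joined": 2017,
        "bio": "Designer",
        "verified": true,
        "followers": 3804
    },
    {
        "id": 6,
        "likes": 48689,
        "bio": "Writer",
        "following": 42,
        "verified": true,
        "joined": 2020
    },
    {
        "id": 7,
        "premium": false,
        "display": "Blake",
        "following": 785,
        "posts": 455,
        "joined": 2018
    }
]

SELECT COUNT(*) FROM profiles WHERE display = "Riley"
2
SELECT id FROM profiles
[1, 2, 3, 4, 5, 6, 7]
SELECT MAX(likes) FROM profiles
48689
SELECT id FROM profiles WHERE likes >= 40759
[2, 6]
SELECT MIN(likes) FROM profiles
4146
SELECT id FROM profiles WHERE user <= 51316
[1, 4]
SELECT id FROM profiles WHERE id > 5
[6, 7]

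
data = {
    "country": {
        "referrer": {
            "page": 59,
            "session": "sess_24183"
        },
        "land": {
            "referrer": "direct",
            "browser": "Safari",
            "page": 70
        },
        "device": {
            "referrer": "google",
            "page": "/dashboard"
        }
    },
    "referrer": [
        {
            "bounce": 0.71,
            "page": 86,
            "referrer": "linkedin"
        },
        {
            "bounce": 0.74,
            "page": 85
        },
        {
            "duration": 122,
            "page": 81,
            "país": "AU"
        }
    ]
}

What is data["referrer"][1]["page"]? 85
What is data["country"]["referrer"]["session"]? "sess_24183"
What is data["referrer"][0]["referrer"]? "linkedin"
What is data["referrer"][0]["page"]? 86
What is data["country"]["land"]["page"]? 70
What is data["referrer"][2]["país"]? "AU"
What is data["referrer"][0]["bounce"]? 0.71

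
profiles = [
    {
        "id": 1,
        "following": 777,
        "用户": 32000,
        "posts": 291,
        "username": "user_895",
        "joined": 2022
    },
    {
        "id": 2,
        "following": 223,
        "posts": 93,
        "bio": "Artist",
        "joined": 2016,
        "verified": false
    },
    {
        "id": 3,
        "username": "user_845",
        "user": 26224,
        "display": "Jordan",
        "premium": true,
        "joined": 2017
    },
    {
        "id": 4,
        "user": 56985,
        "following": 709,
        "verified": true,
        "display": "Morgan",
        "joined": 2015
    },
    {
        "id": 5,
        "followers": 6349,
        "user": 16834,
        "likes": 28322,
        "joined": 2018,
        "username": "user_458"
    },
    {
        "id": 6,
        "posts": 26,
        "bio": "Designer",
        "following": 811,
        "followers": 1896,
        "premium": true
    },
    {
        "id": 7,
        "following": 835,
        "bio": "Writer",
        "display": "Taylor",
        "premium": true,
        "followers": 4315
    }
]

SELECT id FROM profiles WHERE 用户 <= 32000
[1]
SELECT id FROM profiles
[1, 2, 3, 4, 5, 6, 7]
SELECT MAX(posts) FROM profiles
291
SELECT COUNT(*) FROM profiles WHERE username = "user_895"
1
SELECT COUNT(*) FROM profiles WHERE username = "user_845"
1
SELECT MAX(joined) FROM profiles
2022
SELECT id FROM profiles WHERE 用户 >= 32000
[1]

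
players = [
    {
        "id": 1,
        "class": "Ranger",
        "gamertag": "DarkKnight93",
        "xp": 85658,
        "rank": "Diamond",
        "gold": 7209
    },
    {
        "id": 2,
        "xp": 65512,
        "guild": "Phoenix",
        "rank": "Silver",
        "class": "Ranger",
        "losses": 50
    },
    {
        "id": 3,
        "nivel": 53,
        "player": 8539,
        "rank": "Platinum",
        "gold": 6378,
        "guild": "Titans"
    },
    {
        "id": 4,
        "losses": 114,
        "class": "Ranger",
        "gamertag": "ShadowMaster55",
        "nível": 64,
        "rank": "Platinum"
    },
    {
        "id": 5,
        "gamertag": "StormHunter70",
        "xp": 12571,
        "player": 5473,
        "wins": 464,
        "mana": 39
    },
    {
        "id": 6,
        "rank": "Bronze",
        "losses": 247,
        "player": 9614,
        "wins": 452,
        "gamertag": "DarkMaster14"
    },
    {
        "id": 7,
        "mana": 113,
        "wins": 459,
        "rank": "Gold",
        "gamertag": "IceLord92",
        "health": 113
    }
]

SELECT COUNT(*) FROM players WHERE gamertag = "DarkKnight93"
1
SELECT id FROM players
[1, 2, 3, 4, 5, 6, 7]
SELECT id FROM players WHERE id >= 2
[2, 3, 4, 5, 6, 7]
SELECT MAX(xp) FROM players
85658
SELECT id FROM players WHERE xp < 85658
[2, 5]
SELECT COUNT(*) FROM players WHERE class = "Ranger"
3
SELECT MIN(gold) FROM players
6378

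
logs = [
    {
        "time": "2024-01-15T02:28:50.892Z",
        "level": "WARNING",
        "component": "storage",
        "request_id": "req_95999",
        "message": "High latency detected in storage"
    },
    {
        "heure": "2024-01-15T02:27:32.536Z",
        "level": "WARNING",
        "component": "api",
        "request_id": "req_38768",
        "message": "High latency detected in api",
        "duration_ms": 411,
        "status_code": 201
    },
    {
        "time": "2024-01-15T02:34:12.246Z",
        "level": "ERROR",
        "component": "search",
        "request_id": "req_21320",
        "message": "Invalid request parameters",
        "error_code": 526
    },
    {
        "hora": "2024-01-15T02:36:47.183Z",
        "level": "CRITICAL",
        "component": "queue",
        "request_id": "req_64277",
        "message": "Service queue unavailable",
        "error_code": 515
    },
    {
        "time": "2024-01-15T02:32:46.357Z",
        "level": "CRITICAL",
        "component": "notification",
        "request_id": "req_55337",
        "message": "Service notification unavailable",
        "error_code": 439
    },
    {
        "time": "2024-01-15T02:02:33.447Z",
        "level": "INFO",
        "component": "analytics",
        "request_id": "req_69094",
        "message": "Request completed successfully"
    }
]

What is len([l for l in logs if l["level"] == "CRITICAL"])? 2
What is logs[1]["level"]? "WARNING"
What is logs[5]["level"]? "INFO"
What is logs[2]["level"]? "ERROR"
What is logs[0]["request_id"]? "req_95999"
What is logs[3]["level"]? "CRITICAL"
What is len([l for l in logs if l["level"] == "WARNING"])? 2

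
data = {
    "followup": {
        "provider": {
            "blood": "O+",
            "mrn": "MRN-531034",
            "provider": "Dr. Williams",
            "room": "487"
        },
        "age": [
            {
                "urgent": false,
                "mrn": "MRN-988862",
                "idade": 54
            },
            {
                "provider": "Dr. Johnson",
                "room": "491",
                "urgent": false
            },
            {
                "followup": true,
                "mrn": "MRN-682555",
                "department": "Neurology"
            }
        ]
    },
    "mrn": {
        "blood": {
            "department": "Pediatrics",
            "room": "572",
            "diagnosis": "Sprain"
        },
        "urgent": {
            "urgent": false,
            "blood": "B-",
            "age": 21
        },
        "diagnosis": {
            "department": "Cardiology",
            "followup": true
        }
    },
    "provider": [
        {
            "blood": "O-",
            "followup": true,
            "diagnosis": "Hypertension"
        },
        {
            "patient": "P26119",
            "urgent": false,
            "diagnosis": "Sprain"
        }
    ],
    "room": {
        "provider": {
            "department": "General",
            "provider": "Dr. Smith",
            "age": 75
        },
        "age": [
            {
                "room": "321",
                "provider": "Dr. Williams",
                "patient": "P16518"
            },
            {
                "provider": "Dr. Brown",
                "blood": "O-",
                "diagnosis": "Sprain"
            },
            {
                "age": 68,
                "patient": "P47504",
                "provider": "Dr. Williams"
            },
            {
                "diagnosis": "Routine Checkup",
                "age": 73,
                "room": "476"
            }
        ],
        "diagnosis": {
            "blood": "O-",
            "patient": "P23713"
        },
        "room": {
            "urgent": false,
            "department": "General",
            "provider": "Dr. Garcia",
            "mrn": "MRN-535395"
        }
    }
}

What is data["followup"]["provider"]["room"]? "487"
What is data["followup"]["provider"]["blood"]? "O+"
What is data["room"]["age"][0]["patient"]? "P16518"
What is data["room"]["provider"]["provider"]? "Dr. Smith"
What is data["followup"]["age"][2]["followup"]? True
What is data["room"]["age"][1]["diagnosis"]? "Sprain"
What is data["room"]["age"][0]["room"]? "321"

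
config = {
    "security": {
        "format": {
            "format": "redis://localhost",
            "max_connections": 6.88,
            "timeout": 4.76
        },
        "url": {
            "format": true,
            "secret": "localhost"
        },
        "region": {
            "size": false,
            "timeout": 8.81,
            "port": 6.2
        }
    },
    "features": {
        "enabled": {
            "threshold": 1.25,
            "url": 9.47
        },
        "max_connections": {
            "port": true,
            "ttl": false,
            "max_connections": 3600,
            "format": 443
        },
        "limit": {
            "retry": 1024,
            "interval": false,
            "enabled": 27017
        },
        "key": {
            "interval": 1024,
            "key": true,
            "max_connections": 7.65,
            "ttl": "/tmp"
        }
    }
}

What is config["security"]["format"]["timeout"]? 4.76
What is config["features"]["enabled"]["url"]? 9.47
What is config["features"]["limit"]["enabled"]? 27017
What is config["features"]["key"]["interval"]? 1024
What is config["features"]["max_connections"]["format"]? 443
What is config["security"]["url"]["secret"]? "localhost"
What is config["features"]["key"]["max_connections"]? 7.65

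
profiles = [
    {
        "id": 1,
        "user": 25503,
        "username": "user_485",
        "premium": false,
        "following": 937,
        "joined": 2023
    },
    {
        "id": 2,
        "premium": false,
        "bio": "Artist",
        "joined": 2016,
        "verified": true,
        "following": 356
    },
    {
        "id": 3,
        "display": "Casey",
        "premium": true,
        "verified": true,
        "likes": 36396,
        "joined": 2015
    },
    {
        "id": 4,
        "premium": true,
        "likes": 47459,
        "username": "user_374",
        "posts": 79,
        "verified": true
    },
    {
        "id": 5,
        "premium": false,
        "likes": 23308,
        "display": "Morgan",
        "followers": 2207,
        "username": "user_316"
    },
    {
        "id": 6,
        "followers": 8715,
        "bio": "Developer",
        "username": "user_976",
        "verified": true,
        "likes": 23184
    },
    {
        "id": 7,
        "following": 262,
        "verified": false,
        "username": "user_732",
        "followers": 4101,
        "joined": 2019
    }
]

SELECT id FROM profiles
[1, 2, 3, 4, 5, 6, 7]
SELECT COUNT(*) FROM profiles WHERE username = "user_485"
1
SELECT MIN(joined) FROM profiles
2015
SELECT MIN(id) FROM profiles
1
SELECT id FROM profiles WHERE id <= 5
[1, 2, 3, 4, 5]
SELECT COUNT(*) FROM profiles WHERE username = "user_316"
1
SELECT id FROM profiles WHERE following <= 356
[2, 7]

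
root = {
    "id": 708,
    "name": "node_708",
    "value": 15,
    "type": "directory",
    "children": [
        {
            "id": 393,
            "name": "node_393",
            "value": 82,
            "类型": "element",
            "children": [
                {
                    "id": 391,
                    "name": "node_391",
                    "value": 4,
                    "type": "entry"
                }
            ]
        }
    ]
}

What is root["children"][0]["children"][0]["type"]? "entry"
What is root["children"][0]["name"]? "node_393"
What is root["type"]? "directory"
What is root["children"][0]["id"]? 393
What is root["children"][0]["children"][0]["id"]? 391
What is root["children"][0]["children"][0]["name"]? "node_391"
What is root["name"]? "node_708"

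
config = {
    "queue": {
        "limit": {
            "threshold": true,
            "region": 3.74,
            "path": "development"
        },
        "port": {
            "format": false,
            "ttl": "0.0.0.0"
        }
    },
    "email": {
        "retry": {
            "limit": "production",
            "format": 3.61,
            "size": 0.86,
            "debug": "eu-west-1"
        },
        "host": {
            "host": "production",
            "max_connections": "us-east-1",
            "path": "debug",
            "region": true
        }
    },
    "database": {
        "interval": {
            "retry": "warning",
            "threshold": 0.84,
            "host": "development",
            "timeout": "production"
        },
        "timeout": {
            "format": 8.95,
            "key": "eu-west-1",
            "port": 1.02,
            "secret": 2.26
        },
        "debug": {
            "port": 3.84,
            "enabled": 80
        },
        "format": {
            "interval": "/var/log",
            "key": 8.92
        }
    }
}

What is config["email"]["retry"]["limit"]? "production"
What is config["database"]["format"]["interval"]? "/var/log"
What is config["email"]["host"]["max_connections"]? "us-east-1"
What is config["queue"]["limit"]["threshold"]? True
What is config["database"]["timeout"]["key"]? "eu-west-1"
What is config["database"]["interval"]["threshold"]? 0.84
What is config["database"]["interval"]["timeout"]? "production"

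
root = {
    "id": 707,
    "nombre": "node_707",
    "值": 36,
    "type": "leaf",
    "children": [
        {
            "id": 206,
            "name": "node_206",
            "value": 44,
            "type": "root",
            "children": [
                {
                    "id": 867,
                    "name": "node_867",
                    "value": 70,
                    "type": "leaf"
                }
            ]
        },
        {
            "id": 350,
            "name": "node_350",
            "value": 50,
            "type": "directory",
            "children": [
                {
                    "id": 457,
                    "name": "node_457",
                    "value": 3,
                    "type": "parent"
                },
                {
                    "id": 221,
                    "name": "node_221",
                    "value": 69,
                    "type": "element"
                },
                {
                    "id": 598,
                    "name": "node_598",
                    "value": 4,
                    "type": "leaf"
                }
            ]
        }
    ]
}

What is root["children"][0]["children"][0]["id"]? 867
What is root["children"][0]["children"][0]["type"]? "leaf"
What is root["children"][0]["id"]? 206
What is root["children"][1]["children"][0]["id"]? 457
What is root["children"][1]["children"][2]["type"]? "leaf"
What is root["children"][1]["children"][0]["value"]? 3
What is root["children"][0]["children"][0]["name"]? "node_867"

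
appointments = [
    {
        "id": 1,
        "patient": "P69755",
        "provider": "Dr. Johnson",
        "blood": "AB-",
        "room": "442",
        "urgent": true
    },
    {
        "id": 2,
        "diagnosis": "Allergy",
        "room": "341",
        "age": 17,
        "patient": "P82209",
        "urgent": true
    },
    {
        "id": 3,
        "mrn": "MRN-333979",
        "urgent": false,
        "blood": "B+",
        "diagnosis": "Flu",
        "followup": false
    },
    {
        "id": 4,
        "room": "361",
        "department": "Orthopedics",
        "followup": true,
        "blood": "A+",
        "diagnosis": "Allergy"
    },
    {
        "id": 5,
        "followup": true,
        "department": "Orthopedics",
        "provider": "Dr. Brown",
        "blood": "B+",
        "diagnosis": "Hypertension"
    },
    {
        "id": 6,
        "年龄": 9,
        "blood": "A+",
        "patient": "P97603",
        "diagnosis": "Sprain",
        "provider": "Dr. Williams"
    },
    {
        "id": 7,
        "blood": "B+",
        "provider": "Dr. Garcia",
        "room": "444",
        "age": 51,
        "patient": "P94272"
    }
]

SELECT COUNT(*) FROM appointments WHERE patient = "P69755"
1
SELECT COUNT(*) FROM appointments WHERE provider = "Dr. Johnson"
1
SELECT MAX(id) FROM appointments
7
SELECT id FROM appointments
[1, 2, 3, 4, 5, 6, 7]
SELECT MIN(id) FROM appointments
1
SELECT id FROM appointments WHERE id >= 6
[6, 7]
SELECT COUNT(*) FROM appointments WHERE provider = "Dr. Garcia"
1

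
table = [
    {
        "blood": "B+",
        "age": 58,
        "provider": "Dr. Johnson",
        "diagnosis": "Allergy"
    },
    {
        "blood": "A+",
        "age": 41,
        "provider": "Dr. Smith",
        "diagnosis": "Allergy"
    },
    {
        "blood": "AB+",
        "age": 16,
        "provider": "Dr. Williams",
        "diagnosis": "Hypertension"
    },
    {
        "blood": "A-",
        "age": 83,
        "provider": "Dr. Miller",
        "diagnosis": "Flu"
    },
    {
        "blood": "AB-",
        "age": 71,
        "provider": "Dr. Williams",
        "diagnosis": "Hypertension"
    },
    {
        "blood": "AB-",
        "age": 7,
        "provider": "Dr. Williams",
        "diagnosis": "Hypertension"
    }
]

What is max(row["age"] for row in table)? 83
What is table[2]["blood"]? "AB+"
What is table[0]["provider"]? "Dr. Johnson"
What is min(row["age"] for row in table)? 7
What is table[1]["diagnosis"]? "Allergy"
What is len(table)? 6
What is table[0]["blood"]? "B+"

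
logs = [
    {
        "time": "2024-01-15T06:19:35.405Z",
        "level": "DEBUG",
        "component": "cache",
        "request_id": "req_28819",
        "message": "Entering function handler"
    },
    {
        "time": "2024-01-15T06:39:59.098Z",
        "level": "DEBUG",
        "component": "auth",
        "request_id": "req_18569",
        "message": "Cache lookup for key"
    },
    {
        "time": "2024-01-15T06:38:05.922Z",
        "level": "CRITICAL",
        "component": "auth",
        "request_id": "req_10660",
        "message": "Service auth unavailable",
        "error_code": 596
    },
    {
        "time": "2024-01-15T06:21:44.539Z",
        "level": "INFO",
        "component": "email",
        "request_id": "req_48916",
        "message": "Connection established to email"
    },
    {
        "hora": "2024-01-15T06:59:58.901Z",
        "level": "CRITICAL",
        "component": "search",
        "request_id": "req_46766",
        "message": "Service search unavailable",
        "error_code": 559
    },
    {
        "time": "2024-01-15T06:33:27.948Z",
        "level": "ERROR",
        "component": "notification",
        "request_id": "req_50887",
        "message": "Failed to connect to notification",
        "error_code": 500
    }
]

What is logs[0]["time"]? "2024-01-15T06:19:35.405Z"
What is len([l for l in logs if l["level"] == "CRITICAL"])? 2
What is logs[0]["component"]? "cache"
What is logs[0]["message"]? "Entering function handler"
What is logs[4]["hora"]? "2024-01-15T06:59:58.901Z"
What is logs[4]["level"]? "CRITICAL"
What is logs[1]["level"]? "DEBUG"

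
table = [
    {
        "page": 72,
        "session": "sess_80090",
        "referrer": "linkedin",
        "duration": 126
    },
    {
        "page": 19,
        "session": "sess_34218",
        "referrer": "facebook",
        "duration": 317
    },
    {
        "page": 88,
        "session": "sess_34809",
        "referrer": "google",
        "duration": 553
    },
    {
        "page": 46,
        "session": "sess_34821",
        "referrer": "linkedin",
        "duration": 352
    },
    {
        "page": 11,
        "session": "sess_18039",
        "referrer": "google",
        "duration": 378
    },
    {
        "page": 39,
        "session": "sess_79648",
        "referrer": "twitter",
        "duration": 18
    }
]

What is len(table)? 6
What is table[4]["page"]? 11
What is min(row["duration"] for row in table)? 18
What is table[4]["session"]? "sess_18039"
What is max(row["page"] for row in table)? 88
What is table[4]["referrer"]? "google"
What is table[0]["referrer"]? "linkedin"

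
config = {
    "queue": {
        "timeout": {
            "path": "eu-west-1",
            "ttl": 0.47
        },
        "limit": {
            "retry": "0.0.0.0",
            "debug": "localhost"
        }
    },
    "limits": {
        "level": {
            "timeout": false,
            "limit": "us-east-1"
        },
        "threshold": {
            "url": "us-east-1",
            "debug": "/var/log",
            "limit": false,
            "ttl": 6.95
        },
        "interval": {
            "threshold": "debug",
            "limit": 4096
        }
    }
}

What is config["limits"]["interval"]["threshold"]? "debug"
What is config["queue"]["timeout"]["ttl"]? 0.47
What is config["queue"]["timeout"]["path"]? "eu-west-1"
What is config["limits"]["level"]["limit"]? "us-east-1"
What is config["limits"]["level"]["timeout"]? False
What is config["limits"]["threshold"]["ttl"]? 6.95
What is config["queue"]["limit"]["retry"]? "0.0.0.0"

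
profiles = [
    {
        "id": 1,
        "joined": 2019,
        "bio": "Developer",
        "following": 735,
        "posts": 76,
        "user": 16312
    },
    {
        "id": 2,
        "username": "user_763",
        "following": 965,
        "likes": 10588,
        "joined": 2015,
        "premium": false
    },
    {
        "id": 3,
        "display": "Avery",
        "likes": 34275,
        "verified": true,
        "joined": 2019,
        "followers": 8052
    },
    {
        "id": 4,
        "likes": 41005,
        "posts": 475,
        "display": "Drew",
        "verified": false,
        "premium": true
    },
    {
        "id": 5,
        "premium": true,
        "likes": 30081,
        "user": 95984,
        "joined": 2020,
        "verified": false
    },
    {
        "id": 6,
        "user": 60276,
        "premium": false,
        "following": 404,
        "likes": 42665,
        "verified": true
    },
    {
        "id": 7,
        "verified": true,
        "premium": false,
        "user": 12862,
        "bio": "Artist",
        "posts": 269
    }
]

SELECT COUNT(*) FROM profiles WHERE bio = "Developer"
1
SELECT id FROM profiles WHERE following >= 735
[1, 2]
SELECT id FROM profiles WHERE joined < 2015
[]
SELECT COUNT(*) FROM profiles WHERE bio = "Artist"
1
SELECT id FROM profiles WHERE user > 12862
[1, 5, 6]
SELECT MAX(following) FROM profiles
965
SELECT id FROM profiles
[1, 2, 3, 4, 5, 6, 7]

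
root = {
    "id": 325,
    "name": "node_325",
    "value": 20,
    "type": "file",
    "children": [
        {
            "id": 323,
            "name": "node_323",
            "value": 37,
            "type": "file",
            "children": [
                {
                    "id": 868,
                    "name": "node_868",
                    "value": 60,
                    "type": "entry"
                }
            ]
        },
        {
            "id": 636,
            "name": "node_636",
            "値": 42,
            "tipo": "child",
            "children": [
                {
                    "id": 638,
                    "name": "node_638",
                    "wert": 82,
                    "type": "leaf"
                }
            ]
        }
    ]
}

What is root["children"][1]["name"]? "node_636"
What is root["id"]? 325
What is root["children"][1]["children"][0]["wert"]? 82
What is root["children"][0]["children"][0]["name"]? "node_868"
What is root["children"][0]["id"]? 323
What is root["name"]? "node_325"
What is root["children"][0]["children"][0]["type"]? "entry"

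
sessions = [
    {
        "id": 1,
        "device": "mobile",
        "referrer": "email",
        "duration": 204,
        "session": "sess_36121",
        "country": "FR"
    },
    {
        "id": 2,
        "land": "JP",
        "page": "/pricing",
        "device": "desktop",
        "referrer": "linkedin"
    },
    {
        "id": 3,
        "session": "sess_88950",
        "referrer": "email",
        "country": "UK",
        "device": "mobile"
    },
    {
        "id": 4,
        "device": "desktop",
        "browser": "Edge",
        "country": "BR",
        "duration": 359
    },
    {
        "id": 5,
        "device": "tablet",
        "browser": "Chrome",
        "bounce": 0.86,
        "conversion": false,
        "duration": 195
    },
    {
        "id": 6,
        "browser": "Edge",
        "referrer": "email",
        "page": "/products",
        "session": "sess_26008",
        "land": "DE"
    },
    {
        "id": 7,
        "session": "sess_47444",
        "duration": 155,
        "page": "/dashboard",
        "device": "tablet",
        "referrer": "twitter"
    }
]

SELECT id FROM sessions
[1, 2, 3, 4, 5, 6, 7]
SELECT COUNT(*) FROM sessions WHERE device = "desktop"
2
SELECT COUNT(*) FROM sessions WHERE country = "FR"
1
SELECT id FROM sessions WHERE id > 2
[3, 4, 5, 6, 7]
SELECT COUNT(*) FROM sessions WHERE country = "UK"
1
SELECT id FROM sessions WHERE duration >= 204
[1, 4]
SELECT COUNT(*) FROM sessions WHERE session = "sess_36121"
1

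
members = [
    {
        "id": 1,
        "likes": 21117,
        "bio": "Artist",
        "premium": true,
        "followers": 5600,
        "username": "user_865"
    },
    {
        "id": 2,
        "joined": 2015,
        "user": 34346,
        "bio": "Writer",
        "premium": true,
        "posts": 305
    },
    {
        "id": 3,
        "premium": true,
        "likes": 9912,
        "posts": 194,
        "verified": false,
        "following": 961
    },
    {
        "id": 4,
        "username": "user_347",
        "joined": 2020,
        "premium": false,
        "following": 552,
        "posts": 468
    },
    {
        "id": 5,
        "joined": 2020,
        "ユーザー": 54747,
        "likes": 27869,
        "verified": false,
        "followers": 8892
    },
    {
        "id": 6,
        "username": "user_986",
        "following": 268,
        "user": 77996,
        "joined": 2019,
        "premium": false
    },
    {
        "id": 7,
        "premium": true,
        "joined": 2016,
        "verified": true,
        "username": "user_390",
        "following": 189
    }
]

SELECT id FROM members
[1, 2, 3, 4, 5, 6, 7]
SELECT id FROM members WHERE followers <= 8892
[1, 5]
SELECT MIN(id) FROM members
1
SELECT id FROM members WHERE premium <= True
[1, 2, 3, 4, 6, 7]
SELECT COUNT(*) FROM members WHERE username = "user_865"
1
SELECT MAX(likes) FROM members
27869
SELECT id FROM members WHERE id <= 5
[1, 2, 3, 4, 5]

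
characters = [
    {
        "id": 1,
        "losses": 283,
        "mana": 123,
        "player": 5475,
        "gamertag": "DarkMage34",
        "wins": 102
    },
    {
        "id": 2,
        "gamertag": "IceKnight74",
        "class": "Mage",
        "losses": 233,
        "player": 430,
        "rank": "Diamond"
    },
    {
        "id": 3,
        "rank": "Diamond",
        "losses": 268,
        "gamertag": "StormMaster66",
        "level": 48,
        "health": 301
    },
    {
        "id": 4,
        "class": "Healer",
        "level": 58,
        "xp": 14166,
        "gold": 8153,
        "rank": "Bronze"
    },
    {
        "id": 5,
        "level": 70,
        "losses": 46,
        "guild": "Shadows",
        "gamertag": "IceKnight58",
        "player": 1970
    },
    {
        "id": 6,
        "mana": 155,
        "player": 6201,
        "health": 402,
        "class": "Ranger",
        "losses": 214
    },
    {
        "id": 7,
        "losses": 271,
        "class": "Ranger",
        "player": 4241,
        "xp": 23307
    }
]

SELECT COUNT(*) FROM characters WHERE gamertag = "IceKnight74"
1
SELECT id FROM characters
[1, 2, 3, 4, 5, 6, 7]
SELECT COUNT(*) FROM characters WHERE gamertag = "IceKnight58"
1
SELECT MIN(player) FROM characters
430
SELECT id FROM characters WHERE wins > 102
[]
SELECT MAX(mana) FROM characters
155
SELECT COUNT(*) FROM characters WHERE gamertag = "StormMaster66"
1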